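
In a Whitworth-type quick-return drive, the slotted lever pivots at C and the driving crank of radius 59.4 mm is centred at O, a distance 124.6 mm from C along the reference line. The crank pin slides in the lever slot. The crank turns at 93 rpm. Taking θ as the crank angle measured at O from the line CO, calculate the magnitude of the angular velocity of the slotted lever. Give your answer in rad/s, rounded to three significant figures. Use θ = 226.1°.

ω = 9.739 rad/s (from 93 rpm).
Crank pin A relative to C: A = (d + r cosθ, r sinθ); lever angle φ = atan2(r sinθ, d + r cosθ).
Differentiating tanφ: φ̇ = rω(d cosθ + r)/(d² + r² + 2dr cosθ).
d² + r² + 2dr cosθ = |CA|² = 0.00878945 m²;  d cosθ + r = -0.026998 m.
|ω_lever| = |0.0594·9.739·-0.026998| / 0.00878945 = 1.7769 rad/s.

1.78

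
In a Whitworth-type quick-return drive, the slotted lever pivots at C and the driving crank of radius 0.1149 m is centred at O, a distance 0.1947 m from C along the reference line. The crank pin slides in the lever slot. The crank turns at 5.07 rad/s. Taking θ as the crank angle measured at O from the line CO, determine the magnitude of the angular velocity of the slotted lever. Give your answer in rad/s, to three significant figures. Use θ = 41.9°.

1.79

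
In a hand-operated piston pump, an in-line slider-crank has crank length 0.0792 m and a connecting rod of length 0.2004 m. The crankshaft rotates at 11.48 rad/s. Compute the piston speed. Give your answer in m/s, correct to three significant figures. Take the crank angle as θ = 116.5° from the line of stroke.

ω = 11.48 rad/s
For an in-line slider-crank, x = r cosθ + √(L² − r² sin²θ), so v = −rω sinθ·[1 + r cosθ/√(L² − r² sin²θ)].
With r = 0.0792 m, L = 0.2004 m, θ = 116.5°: √(L² − r² sin²θ) = 0.18745 m.
v = −0.0792·11.48·0.89493·[1 + 0.0792·-0.44620/0.18745] = -0.66029 m/s.
|v| = 0.66029 m/s.

0.660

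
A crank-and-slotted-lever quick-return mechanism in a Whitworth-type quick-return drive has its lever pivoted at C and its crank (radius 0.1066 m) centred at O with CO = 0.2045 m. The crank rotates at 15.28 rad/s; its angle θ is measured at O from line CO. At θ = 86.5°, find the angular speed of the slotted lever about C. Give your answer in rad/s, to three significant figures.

3.47

ω = 15.28 rad/s
Crank pin A relative to C: A = (d + r cosθ, r sinθ); lever angle φ = atan2(r sinθ, d + r cosθ).
Differentiating tanφ: φ̇ = rω(d cosθ + r)/(d² + r² + 2dr cosθ).
d² + r² + 2dr cosθ = |CA|² = 0.0558455 m²;  d cosθ + r = +0.11908 m.
|ω_lever| = |0.1066·15.28·+0.11908| / 0.0558455 = 3.4733 rad/s.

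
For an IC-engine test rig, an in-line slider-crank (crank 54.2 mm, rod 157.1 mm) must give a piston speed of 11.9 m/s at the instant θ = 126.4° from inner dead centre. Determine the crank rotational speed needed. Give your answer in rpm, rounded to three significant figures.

For an in-line slider-crank, |v_piston| = rω|sinθ|·[1 + r cosθ/√(L² − r² sin²θ)].
With r = 0.0542 m, L = 0.1571 m, θ = 126.4°: the bracketed kinematic factor |dx/dθ| = 0.034328 m.
ω = v/|dx/dθ| = 11.9/0.034328 = 346.65 rad/s.
N = 60ω/(2π) = 3310.3 rpm.

3310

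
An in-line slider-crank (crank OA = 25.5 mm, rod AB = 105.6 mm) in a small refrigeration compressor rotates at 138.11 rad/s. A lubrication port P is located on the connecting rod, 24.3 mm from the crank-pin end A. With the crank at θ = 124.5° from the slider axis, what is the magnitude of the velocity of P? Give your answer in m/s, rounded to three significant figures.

3.20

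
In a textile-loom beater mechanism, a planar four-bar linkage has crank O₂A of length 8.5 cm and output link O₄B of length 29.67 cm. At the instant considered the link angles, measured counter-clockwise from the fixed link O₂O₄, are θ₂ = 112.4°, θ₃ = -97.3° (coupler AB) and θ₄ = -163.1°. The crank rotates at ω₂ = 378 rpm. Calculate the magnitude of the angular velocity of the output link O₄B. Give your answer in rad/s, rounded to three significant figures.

ω₂ = 39.58 rad/s (from 378 rpm).
Differentiating the loop-closure r₂e^{iθ₂}+r₃e^{iθ₃}=r₁+r₄e^{iθ₄} gives r₂ω₂e^{iθ₂}+r₃ω₃e^{iθ₃}=r₄ω₄e^{iθ₄}.
Eliminating the other unknown: ω₄ = r₂ω₂ sin(θ₂−θ₃) / [r₄ sin(θ₄−θ₃)].
Numerator sine = -0.49546; denominator sine = -0.91212.
Result = 0.085·39.58·(-0.49546) / (0.2967·(-0.91212)) = +6.16 rad/s; magnitude 6.16 rad/s.

6.16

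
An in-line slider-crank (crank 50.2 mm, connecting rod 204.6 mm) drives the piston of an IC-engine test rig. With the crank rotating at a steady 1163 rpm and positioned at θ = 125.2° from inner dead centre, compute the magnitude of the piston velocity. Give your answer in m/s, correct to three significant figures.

4.27

ω = 2π·1163/60 = 121.8 rad/s
For an in-line slider-crank, x = r cosθ + √(L² − r² sin²θ), so v = −rω sinθ·[1 + r cosθ/√(L² − r² sin²θ)].
With r = 0.0502 m, L = 0.2046 m, θ = 125.2°: √(L² − r² sin²θ) = 0.20045 m.
v = −0.0502·121.8·0.81714·[1 + 0.0502·-0.57643/0.20045] = -4.2747 m/s.
|v| = 4.2747 m/s.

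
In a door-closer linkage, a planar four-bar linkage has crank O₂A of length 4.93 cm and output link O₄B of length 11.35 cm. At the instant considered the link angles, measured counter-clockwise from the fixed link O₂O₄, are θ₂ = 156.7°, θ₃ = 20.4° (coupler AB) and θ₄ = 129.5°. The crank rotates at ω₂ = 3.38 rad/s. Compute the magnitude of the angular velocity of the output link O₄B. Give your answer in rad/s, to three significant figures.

ω₂ = 3.38 rad/s
Differentiating the loop-closure r₂e^{iθ₂}+r₃e^{iθ₃}=r₁+r₄e^{iθ₄} gives r₂ω₂e^{iθ₂}+r₃ω₃e^{iθ₃}=r₄ω₄e^{iθ₄}.
Eliminating the other unknown: ω₄ = r₂ω₂ sin(θ₂−θ₃) / [r₄ sin(θ₄−θ₃)].
Numerator sine = +0.69088; denominator sine = +0.94495.
Result = 0.0493·3.38·(+0.69088) / (0.1135·(+0.94495)) = +1.0734 rad/s; magnitude 1.0734 rad/s.

1.07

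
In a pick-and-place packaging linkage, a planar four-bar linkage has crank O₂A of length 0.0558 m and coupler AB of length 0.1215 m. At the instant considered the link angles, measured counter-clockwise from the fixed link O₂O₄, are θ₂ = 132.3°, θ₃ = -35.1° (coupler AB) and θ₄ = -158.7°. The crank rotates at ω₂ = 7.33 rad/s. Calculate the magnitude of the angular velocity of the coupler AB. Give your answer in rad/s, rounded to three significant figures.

3.77

ω₂ = 7.33 rad/s
Differentiating the loop-closure r₂e^{iθ₂}+r₃e^{iθ₃}=r₁+r₄e^{iθ₄} gives r₂ω₂e^{iθ₂}+r₃ω₃e^{iθ₃}=r₄ω₄e^{iθ₄}.
Eliminating the other unknown: ω₃ = r₂ω₂ sin(θ₄−θ₂) / [r₃ sin(θ₃−θ₄)].
Numerator sine = +0.93358; denominator sine = +0.83292.
Result = 0.0558·7.33·(+0.93358) / (0.1215·(+0.83292)) = +3.7732 rad/s; magnitude 3.7732 rad/s.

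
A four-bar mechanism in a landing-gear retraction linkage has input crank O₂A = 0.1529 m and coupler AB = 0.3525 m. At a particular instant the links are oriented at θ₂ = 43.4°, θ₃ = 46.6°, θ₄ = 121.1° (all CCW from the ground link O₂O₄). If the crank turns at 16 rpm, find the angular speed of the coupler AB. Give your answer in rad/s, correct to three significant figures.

0.737

ω₂ = 1.676 rad/s (from 16 rpm).
Differentiating the loop-closure r₂e^{iθ₂}+r₃e^{iθ₃}=r₁+r₄e^{iθ₄} gives r₂ω₂e^{iθ₂}+r₃ω₃e^{iθ₃}=r₄ω₄e^{iθ₄}.
Eliminating the other unknown: ω₃ = r₂ω₂ sin(θ₄−θ₂) / [r₃ sin(θ₃−θ₄)].
Numerator sine = +0.97705; denominator sine = -0.96363.
Result = 0.1529·1.676·(+0.97705) / (0.3525·(-0.96363)) = -0.73689 rad/s; magnitude 0.73689 rad/s.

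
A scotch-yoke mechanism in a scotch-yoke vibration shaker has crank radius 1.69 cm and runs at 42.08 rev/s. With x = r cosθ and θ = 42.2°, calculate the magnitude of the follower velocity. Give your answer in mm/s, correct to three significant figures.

ω = 264.4 rad/s (from 42.08 rev/s).
x = r cosθ ⇒ ẋ = −rω sinθ.
|v| = rω|sinθ| = 0.0169·264.4·|sin 42.2°| = 3.0014 m/s = 3001.4 mm/s.

3000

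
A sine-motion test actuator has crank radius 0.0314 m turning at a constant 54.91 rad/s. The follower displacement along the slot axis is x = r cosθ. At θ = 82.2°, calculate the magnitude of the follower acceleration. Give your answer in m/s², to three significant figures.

12.8

ω = 54.91 rad/s
x = r cosθ ⇒ ẍ = −rω² cosθ (ω constant).
|a| = rω²|cosθ| = 0.0314·(54.91)²·|cos 82.2°| = 12.849 m/s².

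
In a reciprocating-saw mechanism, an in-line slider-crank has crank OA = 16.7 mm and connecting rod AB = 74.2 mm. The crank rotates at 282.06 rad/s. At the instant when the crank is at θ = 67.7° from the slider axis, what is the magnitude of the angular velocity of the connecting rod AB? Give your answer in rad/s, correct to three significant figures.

ω = 282.1 rad/s
The rod makes angle φ with the slider axis where L sinφ = r sinθ; differentiating, L cosφ·φ̇ = r ω cosθ.
L cosφ = √(L² − r² sin²θ) = 0.072573 m.
|ω_rod| = r ω |cosθ| / √(L² − r² sin²θ) = 0.0167·282.1·0.37946/0.072573 = 24.629 rad/s.

24.6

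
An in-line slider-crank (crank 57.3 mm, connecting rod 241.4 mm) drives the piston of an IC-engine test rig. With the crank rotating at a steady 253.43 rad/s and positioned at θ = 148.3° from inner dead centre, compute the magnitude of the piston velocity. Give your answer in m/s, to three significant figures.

6.08

ω = 253.4 rad/s
For an in-line slider-crank, x = r cosθ + √(L² − r² sin²θ), so v = −rω sinθ·[1 + r cosθ/√(L² − r² sin²θ)].
With r = 0.0573 m, L = 0.2414 m, θ = 148.3°: √(L² − r² sin²θ) = 0.23951 m.
v = −0.0573·253.4·0.52547·[1 + 0.0573·-0.85081/0.23951] = -6.0775 m/s.
|v| = 6.0775 m/s.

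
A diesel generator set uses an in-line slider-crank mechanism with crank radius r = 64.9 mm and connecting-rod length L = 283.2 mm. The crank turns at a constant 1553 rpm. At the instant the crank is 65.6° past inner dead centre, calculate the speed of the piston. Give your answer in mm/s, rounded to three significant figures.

10500

ω = 2π·1553/60 = 162.6 rad/s
For an in-line slider-crank, x = r cosθ + √(L² − r² sin²θ), so v = −rω sinθ·[1 + r cosθ/√(L² − r² sin²θ)].
With r = 0.0649 m, L = 0.2832 m, θ = 65.6°: √(L² − r² sin²θ) = 0.27696 m.
v = −0.0649·162.6·0.91068·[1 + 0.0649·0.41310/0.27696] = -10.542 m/s.
|v| = 10.542 m/s = 10542 mm/s.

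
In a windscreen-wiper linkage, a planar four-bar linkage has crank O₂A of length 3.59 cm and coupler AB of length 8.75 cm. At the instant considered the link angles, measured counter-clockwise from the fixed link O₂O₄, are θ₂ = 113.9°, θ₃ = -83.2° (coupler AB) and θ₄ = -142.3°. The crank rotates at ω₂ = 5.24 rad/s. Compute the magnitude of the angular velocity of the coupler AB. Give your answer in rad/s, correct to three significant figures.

2.43

ω₂ = 5.24 rad/s
Differentiating the loop-closure r₂e^{iθ₂}+r₃e^{iθ₃}=r₁+r₄e^{iθ₄} gives r₂ω₂e^{iθ₂}+r₃ω₃e^{iθ₃}=r₄ω₄e^{iθ₄}.
Eliminating the other unknown: ω₃ = r₂ω₂ sin(θ₄−θ₂) / [r₃ sin(θ₃−θ₄)].
Numerator sine = +0.97113; denominator sine = +0.85806.
Result = 0.0359·5.24·(+0.97113) / (0.0875·(+0.85806)) = +2.4332 rad/s; magnitude 2.4332 rad/s.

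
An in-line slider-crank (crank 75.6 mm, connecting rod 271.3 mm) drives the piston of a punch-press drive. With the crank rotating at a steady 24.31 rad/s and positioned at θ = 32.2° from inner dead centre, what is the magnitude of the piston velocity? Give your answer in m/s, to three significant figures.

1.21

ω = 24.31 rad/s
For an in-line slider-crank, x = r cosθ + √(L² − r² sin²θ), so v = −rω sinθ·[1 + r cosθ/√(L² − r² sin²θ)].
With r = 0.0756 m, L = 0.2713 m, θ = 32.2°: √(L² − r² sin²θ) = 0.26829 m.
v = −0.0756·24.31·0.53288·[1 + 0.0756·0.84619/0.26829] = -1.2129 m/s.
|v| = 1.2129 m/s.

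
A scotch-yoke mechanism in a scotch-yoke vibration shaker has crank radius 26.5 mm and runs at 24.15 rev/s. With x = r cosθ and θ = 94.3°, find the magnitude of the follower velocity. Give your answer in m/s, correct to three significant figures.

ω = 151.7 rad/s (from 24.15 rev/s).
x = r cosθ ⇒ ẋ = −rω sinθ.
|v| = rω|sinθ| = 0.0265·151.7·|sin 94.3°| = 4.0098 m/s.

4.01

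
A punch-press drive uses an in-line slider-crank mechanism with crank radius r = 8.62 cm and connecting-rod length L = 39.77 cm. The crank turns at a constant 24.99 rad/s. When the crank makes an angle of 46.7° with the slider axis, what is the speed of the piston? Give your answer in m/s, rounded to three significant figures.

1.80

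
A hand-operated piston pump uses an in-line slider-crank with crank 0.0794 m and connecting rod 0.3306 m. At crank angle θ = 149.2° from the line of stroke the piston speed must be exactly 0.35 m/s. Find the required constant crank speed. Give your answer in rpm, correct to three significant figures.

104

For an in-line slider-crank, |v_piston| = rω|sinθ|·[1 + r cosθ/√(L² − r² sin²θ)].
With r = 0.0794 m, L = 0.3306 m, θ = 149.2°: the bracketed kinematic factor |dx/dθ| = 0.032205 m.
ω = v/|dx/dθ| = 0.35/0.032205 = 10.868 rad/s.
N = 60ω/(2π) = 103.78 rpm.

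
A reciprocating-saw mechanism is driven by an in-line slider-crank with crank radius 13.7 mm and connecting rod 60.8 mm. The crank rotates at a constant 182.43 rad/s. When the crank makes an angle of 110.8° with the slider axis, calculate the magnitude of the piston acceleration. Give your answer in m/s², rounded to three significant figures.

240

ω = 182.4 rad/s
x(θ) = r cosθ + √(L² − r² sin²θ); with ω constant, a = ω²·d²x/dθ².
d²x/dθ² = −r cosθ − r²(cos2θ)/√u − r⁴ sin²2θ/(4u^{3/2}),  u = L² − r² sin²θ = 0.00353262 m².
Substituting r = 0.0137 m, L = 0.0608 m, θ = 110.8°: d²x/dθ² = +0.0072079 m.
a = ω²·d²x/dθ² = (182.4)²·(+0.0072079) = +239.88 m/s²;  |a| = 239.88 m/s².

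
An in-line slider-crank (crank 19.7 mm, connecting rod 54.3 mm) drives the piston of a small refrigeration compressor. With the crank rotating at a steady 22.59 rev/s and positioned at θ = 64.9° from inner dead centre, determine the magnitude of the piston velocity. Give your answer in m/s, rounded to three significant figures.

2.94

ω = 2π·22.6 = 141.9 rad/s
For an in-line slider-crank, x = r cosθ + √(L² − r² sin²θ), so v = −rω sinθ·[1 + r cosθ/√(L² − r² sin²θ)].
With r = 0.0197 m, L = 0.0543 m, θ = 64.9°: √(L² − r² sin²θ) = 0.051286 m.
v = −0.0197·141.9·0.90557·[1 + 0.0197·0.42420/0.051286] = -2.9447 m/s.
|v| = 2.9447 m/s.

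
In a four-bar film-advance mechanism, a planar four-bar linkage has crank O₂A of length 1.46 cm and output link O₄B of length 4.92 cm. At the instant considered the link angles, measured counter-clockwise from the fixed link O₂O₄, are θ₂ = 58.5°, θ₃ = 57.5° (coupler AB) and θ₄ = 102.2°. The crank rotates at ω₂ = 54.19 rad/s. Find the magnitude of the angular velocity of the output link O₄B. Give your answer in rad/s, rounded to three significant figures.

0.399

ω₂ = 54.19 rad/s
Differentiating the loop-closure r₂e^{iθ₂}+r₃e^{iθ₃}=r₁+r₄e^{iθ₄} gives r₂ω₂e^{iθ₂}+r₃ω₃e^{iθ₃}=r₄ω₄e^{iθ₄}.
Eliminating the other unknown: ω₄ = r₂ω₂ sin(θ₂−θ₃) / [r₄ sin(θ₄−θ₃)].
Numerator sine = +0.01745; denominator sine = +0.70339.
Result = 0.0146·54.19·(+0.01745) / (0.0492·(+0.70339)) = +0.39899 rad/s; magnitude 0.39899 rad/s.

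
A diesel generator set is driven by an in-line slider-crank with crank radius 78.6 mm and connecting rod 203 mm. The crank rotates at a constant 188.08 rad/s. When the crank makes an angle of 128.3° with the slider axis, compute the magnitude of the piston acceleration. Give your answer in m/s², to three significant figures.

ω = 188.1 rad/s
x(θ) = r cosθ + √(L² − r² sin²θ); with ω constant, a = ω²·d²x/dθ².
d²x/dθ² = −r cosθ − r²(cos2θ)/√u − r⁴ sin²2θ/(4u^{3/2}),  u = L² − r² sin²θ = 0.0374042 m².
Substituting r = 0.0786 m, L = 0.203 m, θ = 128.3°: d²x/dθ² = +0.054869 m.
a = ω²·d²x/dθ² = (188.1)²·(+0.054869) = +1941 m/s²;  |a| = 1941 m/s².

1940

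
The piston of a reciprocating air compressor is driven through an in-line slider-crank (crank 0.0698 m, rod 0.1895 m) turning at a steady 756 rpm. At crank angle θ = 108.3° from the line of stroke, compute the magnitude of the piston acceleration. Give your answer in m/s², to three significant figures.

ω = 2π·756/60 = 79.17 rad/s
x(θ) = r cosθ + √(L² − r² sin²θ); with ω constant, a = ω²·d²x/dθ².
d²x/dθ² = −r cosθ − r²(cos2θ)/√u − r⁴ sin²2θ/(4u^{3/2}),  u = L² − r² sin²θ = 0.0315186 m².
Substituting r = 0.0698 m, L = 0.1895 m, θ = 108.3°: d²x/dθ² = +0.043571 m.
a = ω²·d²x/dθ² = (79.17)²·(+0.043571) = +273.09 m/s²;  |a| = 273.09 m/s².

273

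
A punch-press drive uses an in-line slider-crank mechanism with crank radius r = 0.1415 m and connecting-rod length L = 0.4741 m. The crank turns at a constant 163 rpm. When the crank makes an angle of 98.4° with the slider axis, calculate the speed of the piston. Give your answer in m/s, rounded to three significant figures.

2.28

ω = 2π·163/60 = 17.07 rad/s
For an in-line slider-crank, x = r cosθ + √(L² − r² sin²θ), so v = −rω sinθ·[1 + r cosθ/√(L² − r² sin²θ)].
With r = 0.1415 m, L = 0.4741 m, θ = 98.4°: √(L² − r² sin²θ) = 0.45296 m.
v = −0.1415·17.07·0.98927·[1 + 0.1415·-0.14608/0.45296] = -2.2804 m/s.
|v| = 2.2804 m/s.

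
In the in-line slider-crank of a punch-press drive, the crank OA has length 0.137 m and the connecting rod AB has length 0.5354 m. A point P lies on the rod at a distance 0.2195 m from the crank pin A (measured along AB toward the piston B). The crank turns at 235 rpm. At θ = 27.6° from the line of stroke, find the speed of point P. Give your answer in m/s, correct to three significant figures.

2.45

ω = 24.61 rad/s.  Crank-pin speed |V_A| = rω = 3.3715 m/s, perpendicular to OA.
Rod angle: sinφ = −(r/L) sinθ ⇒ φ = -6.808°; ω_rod = −rω cosθ/√(L²−r²sin²θ) = -5.6201 rad/s.
V_P = V_A + ω_rod × AP, with AP = 0.2195 m along the rod.
Components: V_Px = −rω sinθ − a·ω_rod·sinφ = -1.7082 m/s;  V_Py = rω cosθ + a·ω_rod·cosφ = +1.7629 m/s.
|V_P| = √(V_Px² + V_Py²) = 2.4547 m/s.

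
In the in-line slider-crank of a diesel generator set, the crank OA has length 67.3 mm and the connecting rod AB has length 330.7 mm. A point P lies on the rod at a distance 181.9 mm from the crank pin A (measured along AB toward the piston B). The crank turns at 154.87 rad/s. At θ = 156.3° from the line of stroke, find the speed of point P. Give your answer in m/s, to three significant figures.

5.71

ω = 154.9 rad/s.  Crank-pin speed |V_A| = rω = 10.423 m/s, perpendicular to OA.
Rod angle: sinφ = −(r/L) sinθ ⇒ φ = -4.692°; ω_rod = −rω cosθ/√(L²−r²sin²θ) = +28.956 rad/s.
V_P = V_A + ω_rod × AP, with AP = 0.1819 m along the rod.
Components: V_Px = −rω sinθ − a·ω_rod·sinφ = -3.7586 m/s;  V_Py = rω cosθ + a·ω_rod·cosφ = -4.2942 m/s.
|V_P| = √(V_Px² + V_Py²) = 5.7068 m/s.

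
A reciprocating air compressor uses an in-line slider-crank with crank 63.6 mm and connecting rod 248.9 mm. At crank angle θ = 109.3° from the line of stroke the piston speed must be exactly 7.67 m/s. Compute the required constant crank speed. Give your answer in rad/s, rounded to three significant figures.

For an in-line slider-crank, |v_piston| = rω|sinθ|·[1 + r cosθ/√(L² − r² sin²θ)].
With r = 0.0636 m, L = 0.2489 m, θ = 109.3°: the bracketed kinematic factor |dx/dθ| = 0.054802 m.
ω = v/|dx/dθ| = 7.67/0.054802 = 139.96 rad/s.

140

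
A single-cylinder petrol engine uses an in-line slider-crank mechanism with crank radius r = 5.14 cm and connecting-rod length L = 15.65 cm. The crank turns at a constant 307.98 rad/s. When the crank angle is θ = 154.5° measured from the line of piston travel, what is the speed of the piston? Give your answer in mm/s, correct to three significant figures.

ω = 308 rad/s
For an in-line slider-crank, x = r cosθ + √(L² − r² sin²θ), so v = −rω sinθ·[1 + r cosθ/√(L² − r² sin²θ)].
With r = 0.0514 m, L = 0.1565 m, θ = 154.5°: √(L² − r² sin²θ) = 0.15493 m.
v = −0.0514·308·0.43051·[1 + 0.0514·-0.90259/0.15493] = -4.7743 m/s.
|v| = 4.7743 m/s = 4774.3 mm/s.

4770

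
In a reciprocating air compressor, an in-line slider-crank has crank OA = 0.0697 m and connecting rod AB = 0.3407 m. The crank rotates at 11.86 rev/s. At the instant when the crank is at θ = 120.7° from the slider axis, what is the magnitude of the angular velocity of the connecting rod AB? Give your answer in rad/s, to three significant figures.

ω = 74.52 rad/s (converted from 11.86 rev/s).
The rod makes angle φ with the slider axis where L sinφ = r sinθ; differentiating, L cosφ·φ̇ = r ω cosθ.
L cosφ = √(L² − r² sin²θ) = 0.33539 m.
|ω_rod| = r ω |cosθ| / √(L² − r² sin²θ) = 0.0697·74.52·0.51054/0.33539 = 7.9065 rad/s.

7.91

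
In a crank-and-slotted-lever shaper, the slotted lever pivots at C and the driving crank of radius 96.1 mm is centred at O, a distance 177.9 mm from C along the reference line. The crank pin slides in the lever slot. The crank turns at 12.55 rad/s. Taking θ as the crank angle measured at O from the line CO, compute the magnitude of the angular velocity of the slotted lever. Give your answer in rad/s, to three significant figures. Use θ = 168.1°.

12.7

ω = 12.55 rad/s
Crank pin A relative to C: A = (d + r cosθ, r sinθ); lever angle φ = atan2(r sinθ, d + r cosθ).
Differentiating tanφ: φ̇ = rω(d cosθ + r)/(d² + r² + 2dr cosθ).
d² + r² + 2dr cosθ = |CA|² = 0.00742607 m²;  d cosθ + r = -0.077977 m.
|ω_lever| = |0.0961·12.55·-0.077977| / 0.00742607 = 12.664 rad/s.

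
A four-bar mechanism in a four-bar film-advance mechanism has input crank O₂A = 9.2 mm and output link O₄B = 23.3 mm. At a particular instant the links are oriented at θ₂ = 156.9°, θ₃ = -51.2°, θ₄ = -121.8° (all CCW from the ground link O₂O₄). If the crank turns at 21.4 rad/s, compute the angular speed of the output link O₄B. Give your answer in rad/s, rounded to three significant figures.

4.22

ω₂ = 21.4 rad/s
Differentiating the loop-closure r₂e^{iθ₂}+r₃e^{iθ₃}=r₁+r₄e^{iθ₄} gives r₂ω₂e^{iθ₂}+r₃ω₃e^{iθ₃}=r₄ω₄e^{iθ₄}.
Eliminating the other unknown: ω₄ = r₂ω₂ sin(θ₂−θ₃) / [r₄ sin(θ₄−θ₃)].
Numerator sine = -0.47101; denominator sine = -0.94322.
Result = 0.0092·21.4·(-0.47101) / (0.0233·(-0.94322)) = +4.2195 rad/s; magnitude 4.2195 rad/s.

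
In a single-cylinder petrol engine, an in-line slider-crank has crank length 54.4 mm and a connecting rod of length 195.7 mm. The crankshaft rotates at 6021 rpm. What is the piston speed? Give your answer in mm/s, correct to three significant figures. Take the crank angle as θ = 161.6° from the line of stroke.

7960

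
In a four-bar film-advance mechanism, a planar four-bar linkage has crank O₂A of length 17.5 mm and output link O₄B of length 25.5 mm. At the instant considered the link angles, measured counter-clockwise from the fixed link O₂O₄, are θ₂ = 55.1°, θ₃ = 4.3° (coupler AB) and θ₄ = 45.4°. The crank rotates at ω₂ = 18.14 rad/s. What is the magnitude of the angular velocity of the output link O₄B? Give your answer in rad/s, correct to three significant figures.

14.7

ω₂ = 18.14 rad/s
Differentiating the loop-closure r₂e^{iθ₂}+r₃e^{iθ₃}=r₁+r₄e^{iθ₄} gives r₂ω₂e^{iθ₂}+r₃ω₃e^{iθ₃}=r₄ω₄e^{iθ₄}.
Eliminating the other unknown: ω₄ = r₂ω₂ sin(θ₂−θ₃) / [r₄ sin(θ₄−θ₃)].
Numerator sine = +0.77494; denominator sine = +0.65738.
Result = 0.0175·18.14·(+0.77494) / (0.0255·(+0.65738)) = +14.675 rad/s; magnitude 14.675 rad/s.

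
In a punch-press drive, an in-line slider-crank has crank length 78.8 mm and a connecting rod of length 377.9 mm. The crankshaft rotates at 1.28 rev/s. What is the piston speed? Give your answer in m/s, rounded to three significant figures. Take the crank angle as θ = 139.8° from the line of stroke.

0.343

ω = 2π·1.28 = 8.042 rad/s
For an in-line slider-crank, x = r cosθ + √(L² − r² sin²θ), so v = −rω sinθ·[1 + r cosθ/√(L² − r² sin²θ)].
With r = 0.0788 m, L = 0.3779 m, θ = 139.8°: √(L² − r² sin²θ) = 0.37446 m.
v = −0.0788·8.042·0.64546·[1 + 0.0788·-0.76380/0.37446] = -0.34331 m/s.
|v| = 0.34331 m/s.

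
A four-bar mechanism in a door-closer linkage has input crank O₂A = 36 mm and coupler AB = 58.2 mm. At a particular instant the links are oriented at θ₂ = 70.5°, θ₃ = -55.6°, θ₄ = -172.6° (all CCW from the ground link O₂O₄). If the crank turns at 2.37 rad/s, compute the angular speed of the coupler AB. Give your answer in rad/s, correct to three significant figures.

1.47

ω₂ = 2.37 rad/s
Differentiating the loop-closure r₂e^{iθ₂}+r₃e^{iθ₃}=r₁+r₄e^{iθ₄} gives r₂ω₂e^{iθ₂}+r₃ω₃e^{iθ₃}=r₄ω₄e^{iθ₄}.
Eliminating the other unknown: ω₃ = r₂ω₂ sin(θ₄−θ₂) / [r₃ sin(θ₃−θ₄)].
Numerator sine = +0.89180; denominator sine = +0.89101.
Result = 0.036·2.37·(+0.89180) / (0.0582·(+0.89101)) = +1.4673 rad/s; magnitude 1.4673 rad/s.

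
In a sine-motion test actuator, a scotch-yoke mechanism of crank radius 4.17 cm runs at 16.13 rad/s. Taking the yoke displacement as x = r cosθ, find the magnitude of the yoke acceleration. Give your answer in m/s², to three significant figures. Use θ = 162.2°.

ω = 16.13 rad/s
x = r cosθ ⇒ ẍ = −rω² cosθ (ω constant).
|a| = rω²|cosθ| = 0.0417·(16.13)²·|cos 162.2°| = 10.33 m/s².

10.3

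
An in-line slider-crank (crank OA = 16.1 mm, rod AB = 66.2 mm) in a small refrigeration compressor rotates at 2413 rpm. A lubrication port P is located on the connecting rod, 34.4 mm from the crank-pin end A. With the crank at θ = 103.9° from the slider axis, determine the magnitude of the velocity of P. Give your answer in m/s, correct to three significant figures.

3.85

ω = 252.7 rad/s.  Crank-pin speed |V_A| = rω = 4.0683 m/s, perpendicular to OA.
Rod angle: sinφ = −(r/L) sinθ ⇒ φ = -13.655°; ω_rod = −rω cosθ/√(L²−r²sin²θ) = +15.193 rad/s.
V_P = V_A + ω_rod × AP, with AP = 0.0344 m along the rod.
Components: V_Px = −rω sinθ − a·ω_rod·sinφ = -3.8258 m/s;  V_Py = rω cosθ + a·ω_rod·cosφ = -0.46947 m/s.
|V_P| = √(V_Px² + V_Py²) = 3.8545 m/s.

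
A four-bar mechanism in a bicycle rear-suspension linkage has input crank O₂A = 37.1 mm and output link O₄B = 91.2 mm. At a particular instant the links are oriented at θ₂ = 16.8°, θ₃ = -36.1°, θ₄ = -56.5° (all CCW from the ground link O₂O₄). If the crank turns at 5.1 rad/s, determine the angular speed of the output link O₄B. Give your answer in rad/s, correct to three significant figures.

4.75

ω₂ = 5.1 rad/s
Differentiating the loop-closure r₂e^{iθ₂}+r₃e^{iθ₃}=r₁+r₄e^{iθ₄} gives r₂ω₂e^{iθ₂}+r₃ω₃e^{iθ₃}=r₄ω₄e^{iθ₄}.
Eliminating the other unknown: ω₄ = r₂ω₂ sin(θ₂−θ₃) / [r₄ sin(θ₄−θ₃)].
Numerator sine = +0.79758; denominator sine = -0.34857.
Result = 0.0371·5.1·(+0.79758) / (0.0912·(-0.34857)) = -4.7472 rad/s; magnitude 4.7472 rad/s.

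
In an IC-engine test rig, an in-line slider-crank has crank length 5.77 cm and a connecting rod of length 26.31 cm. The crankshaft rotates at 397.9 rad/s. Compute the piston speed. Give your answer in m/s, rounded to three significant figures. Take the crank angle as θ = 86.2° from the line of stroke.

ω = 397.9 rad/s
For an in-line slider-crank, x = r cosθ + √(L² − r² sin²θ), so v = −rω sinθ·[1 + r cosθ/√(L² − r² sin²θ)].
With r = 0.0577 m, L = 0.2631 m, θ = 86.2°: √(L² − r² sin²θ) = 0.25672 m.
v = −0.0577·397.9·0.99780·[1 + 0.0577·0.06627/0.25672] = -23.25 m/s.
|v| = 23.25 m/s.

23.2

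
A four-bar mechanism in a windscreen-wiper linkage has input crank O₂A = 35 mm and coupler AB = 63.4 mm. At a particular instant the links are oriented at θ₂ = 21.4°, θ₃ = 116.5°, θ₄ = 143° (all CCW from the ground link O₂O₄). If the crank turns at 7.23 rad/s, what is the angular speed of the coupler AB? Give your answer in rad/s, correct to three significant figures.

7.62

ω₂ = 7.23 rad/s
Differentiating the loop-closure r₂e^{iθ₂}+r₃e^{iθ₃}=r₁+r₄e^{iθ₄} gives r₂ω₂e^{iθ₂}+r₃ω₃e^{iθ₃}=r₄ω₄e^{iθ₄}.
Eliminating the other unknown: ω₃ = r₂ω₂ sin(θ₄−θ₂) / [r₃ sin(θ₃−θ₄)].
Numerator sine = +0.85173; denominator sine = -0.44620.
Result = 0.035·7.23·(+0.85173) / (0.0634·(-0.44620)) = -7.6189 rad/s; magnitude 7.6189 rad/s.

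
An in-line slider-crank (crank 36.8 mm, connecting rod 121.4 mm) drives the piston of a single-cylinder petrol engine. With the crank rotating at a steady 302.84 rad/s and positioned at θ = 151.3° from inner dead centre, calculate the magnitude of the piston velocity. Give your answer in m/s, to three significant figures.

3.91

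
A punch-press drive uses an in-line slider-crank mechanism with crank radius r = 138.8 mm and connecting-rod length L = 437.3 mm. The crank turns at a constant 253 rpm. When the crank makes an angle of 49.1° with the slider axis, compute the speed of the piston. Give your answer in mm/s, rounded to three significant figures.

ω = 2π·253/60 = 26.49 rad/s
For an in-line slider-crank, x = r cosθ + √(L² − r² sin²θ), so v = −rω sinθ·[1 + r cosθ/√(L² − r² sin²θ)].
With r = 0.1388 m, L = 0.4373 m, θ = 49.1°: √(L² − r² sin²θ) = 0.42453 m.
v = −0.1388·26.49·0.75585·[1 + 0.1388·0.65474/0.42453] = -3.3746 m/s.
|v| = 3.3746 m/s = 3374.6 mm/s.

3370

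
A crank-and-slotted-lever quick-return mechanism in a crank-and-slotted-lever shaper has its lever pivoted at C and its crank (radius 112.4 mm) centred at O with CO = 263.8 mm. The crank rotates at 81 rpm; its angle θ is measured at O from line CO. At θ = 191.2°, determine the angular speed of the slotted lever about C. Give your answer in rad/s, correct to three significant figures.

5.80

ω = 8.482 rad/s (from 81 rpm).
Crank pin A relative to C: A = (d + r cosθ, r sinθ); lever angle φ = atan2(r sinθ, d + r cosθ).
Differentiating tanφ: φ̇ = rω(d cosθ + r)/(d² + r² + 2dr cosθ).
d² + r² + 2dr cosθ = |CA|² = 0.0240514 m²;  d cosθ + r = -0.14638 m.
|ω_lever| = |0.1124·8.482·-0.14638| / 0.0240514 = 5.8024 rad/s.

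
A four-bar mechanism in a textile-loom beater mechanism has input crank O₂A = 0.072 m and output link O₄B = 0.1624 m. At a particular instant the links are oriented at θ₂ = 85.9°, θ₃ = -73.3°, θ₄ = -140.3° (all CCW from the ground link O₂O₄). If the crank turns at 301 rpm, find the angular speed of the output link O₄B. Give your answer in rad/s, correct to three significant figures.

5.39

ω₂ = 31.52 rad/s (from 301 rpm).
Differentiating the loop-closure r₂e^{iθ₂}+r₃e^{iθ₃}=r₁+r₄e^{iθ₄} gives r₂ω₂e^{iθ₂}+r₃ω₃e^{iθ₃}=r₄ω₄e^{iθ₄}.
Eliminating the other unknown: ω₄ = r₂ω₂ sin(θ₂−θ₃) / [r₄ sin(θ₄−θ₃)].
Numerator sine = +0.35511; denominator sine = -0.92050.
Result = 0.072·31.52·(+0.35511) / (0.1624·(-0.92050)) = -5.3911 rad/s; magnitude 5.3911 rad/s.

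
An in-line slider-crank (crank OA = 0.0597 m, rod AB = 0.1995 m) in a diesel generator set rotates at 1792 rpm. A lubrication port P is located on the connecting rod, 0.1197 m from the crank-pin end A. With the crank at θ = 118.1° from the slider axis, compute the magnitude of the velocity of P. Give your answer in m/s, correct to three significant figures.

ω = 187.7 rad/s.  Crank-pin speed |V_A| = rω = 11.203 m/s, perpendicular to OA.
Rod angle: sinφ = −(r/L) sinθ ⇒ φ = -15.306°; ω_rod = −rω cosθ/√(L²−r²sin²θ) = +27.423 rad/s.
V_P = V_A + ω_rod × AP, with AP = 0.1197 m along the rod.
Components: V_Px = −rω sinθ − a·ω_rod·sinφ = -9.0161 m/s;  V_Py = rω cosθ + a·ω_rod·cosφ = -2.1107 m/s.
|V_P| = √(V_Px² + V_Py²) = 9.2599 m/s.

9.26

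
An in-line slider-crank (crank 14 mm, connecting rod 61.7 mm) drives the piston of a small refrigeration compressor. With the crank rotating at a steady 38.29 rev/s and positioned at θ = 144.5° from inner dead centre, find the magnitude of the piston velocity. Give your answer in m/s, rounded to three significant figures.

ω = 2π·38.3 = 240.6 rad/s
For an in-line slider-crank, x = r cosθ + √(L² − r² sin²θ), so v = −rω sinθ·[1 + r cosθ/√(L² − r² sin²θ)].
With r = 0.014 m, L = 0.0617 m, θ = 144.5°: √(L² − r² sin²θ) = 0.061162 m.
v = −0.014·240.6·0.58070·[1 + 0.014·-0.81412/0.061162] = -1.5914 m/s.
|v| = 1.5914 m/s.

1.59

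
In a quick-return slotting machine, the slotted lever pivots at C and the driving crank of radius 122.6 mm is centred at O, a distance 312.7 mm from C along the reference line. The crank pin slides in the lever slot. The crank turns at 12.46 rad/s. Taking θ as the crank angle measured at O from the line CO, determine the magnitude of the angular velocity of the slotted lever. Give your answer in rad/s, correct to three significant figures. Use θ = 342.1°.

3.45

ω = 12.46 rad/s
Crank pin A relative to C: A = (d + r cosθ, r sinθ); lever angle φ = atan2(r sinθ, d + r cosθ).
Differentiating tanφ: φ̇ = rω(d cosθ + r)/(d² + r² + 2dr cosθ).
d² + r² + 2dr cosθ = |CA|² = 0.185775 m²;  d cosθ + r = +0.42016 m.
|ω_lever| = |0.1226·12.46·+0.42016| / 0.185775 = 3.4549 rad/s.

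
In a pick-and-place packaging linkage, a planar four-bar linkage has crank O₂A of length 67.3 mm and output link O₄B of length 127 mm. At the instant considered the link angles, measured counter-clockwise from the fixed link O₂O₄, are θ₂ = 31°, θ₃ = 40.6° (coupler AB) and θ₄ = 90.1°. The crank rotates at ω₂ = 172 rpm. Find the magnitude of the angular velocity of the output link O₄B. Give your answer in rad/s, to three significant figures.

ω₂ = 18.01 rad/s (from 172 rpm).
Differentiating the loop-closure r₂e^{iθ₂}+r₃e^{iθ₃}=r₁+r₄e^{iθ₄} gives r₂ω₂e^{iθ₂}+r₃ω₃e^{iθ₃}=r₄ω₄e^{iθ₄}.
Eliminating the other unknown: ω₄ = r₂ω₂ sin(θ₂−θ₃) / [r₄ sin(θ₄−θ₃)].
Numerator sine = -0.16677; denominator sine = +0.76041.
Result = 0.0673·18.01·(-0.16677) / (0.127·(+0.76041)) = -2.0933 rad/s; magnitude 2.0933 rad/s.

2.09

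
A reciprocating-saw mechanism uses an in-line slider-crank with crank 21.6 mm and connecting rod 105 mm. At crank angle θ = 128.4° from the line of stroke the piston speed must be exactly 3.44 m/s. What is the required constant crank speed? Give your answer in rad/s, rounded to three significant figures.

233

For an in-line slider-crank, |v_piston| = rω|sinθ|·[1 + r cosθ/√(L² − r² sin²θ)].
With r = 0.0216 m, L = 0.105 m, θ = 128.4°: the bracketed kinematic factor |dx/dθ| = 0.014736 m.
ω = v/|dx/dθ| = 3.44/0.014736 = 233.44 rad/s.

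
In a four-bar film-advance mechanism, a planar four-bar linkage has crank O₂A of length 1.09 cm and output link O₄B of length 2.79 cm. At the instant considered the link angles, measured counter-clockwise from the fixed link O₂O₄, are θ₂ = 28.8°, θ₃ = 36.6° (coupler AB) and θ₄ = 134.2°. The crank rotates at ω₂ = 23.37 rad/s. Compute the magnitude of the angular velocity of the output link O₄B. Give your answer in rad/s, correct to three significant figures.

1.25

ω₂ = 23.37 rad/s
Differentiating the loop-closure r₂e^{iθ₂}+r₃e^{iθ₃}=r₁+r₄e^{iθ₄} gives r₂ω₂e^{iθ₂}+r₃ω₃e^{iθ₃}=r₄ω₄e^{iθ₄}.
Eliminating the other unknown: ω₄ = r₂ω₂ sin(θ₂−θ₃) / [r₄ sin(θ₄−θ₃)].
Numerator sine = -0.13572; denominator sine = +0.99122.
Result = 0.0109·23.37·(-0.13572) / (0.0279·(+0.99122)) = -1.2501 rad/s; magnitude 1.2501 rad/s.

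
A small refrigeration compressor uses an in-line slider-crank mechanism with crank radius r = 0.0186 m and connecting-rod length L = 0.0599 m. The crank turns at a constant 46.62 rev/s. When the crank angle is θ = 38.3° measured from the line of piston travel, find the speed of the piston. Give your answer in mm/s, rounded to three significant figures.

ω = 2π·46.6 = 292.9 rad/s
For an in-line slider-crank, x = r cosθ + √(L² − r² sin²θ), so v = −rω sinθ·[1 + r cosθ/√(L² − r² sin²θ)].
With r = 0.0186 m, L = 0.0599 m, θ = 38.3°: √(L² − r² sin²θ) = 0.05878 m.
v = −0.0186·292.9·0.61978·[1 + 0.0186·0.78478/0.05878] = -4.2153 m/s.
|v| = 4.2153 m/s = 4215.3 mm/s.

4220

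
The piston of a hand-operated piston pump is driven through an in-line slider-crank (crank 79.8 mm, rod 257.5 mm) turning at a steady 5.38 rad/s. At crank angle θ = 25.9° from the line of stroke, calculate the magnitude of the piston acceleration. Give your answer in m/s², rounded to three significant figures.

ω = 5.38 rad/s
x(θ) = r cosθ + √(L² − r² sin²θ); with ω constant, a = ω²·d²x/dθ².
d²x/dθ² = −r cosθ − r²(cos2θ)/√u − r⁴ sin²2θ/(4u^{3/2}),  u = L² − r² sin²θ = 0.0650913 m².
Substituting r = 0.0798 m, L = 0.2575 m, θ = 25.9°: d²x/dθ² = -0.087597 m.
a = ω²·d²x/dθ² = (5.38)²·(-0.087597) = -2.5354 m/s²;  |a| = 2.5354 m/s².

2.54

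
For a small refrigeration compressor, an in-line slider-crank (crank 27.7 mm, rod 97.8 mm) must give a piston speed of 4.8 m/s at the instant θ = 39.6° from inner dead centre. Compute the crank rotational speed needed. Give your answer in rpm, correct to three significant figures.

2120

For an in-line slider-crank, |v_piston| = rω|sinθ|·[1 + r cosθ/√(L² − r² sin²θ)].
With r = 0.0277 m, L = 0.0978 m, θ = 39.6°: the bracketed kinematic factor |dx/dθ| = 0.021574 m.
ω = v/|dx/dθ| = 4.8/0.021574 = 222.49 rad/s.
N = 60ω/(2π) = 2124.6 rpm.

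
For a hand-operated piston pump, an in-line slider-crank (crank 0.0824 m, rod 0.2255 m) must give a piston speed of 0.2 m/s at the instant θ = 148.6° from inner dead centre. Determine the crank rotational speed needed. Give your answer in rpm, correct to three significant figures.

For an in-line slider-crank, |v_piston| = rω|sinθ|·[1 + r cosθ/√(L² − r² sin²θ)].
With r = 0.0824 m, L = 0.2255 m, θ = 148.6°: the bracketed kinematic factor |dx/dθ| = 0.029292 m.
ω = v/|dx/dθ| = 0.2/0.029292 = 6.8279 rad/s.
N = 60ω/(2π) = 65.201 rpm.

65.2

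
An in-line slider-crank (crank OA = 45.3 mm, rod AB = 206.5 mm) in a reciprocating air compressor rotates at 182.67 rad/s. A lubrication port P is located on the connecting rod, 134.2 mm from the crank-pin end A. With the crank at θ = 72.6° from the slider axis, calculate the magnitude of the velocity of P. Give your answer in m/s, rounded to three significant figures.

ω = 182.7 rad/s.  Crank-pin speed |V_A| = rω = 8.275 m/s, perpendicular to OA.
Rod angle: sinφ = −(r/L) sinθ ⇒ φ = -12.083°; ω_rod = −rω cosθ/√(L²−r²sin²θ) = -12.255 rad/s.
V_P = V_A + ω_rod × AP, with AP = 0.1342 m along the rod.
Components: V_Px = −rω sinθ − a·ω_rod·sinφ = -8.2406 m/s;  V_Py = rω cosθ + a·ω_rod·cosφ = +0.86639 m/s.
|V_P| = √(V_Px² + V_Py²) = 8.286 m/s.

8.29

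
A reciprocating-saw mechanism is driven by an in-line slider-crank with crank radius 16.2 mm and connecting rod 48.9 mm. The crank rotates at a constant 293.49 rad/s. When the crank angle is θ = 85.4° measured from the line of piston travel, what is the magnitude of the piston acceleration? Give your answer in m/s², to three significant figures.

371

ω = 293.5 rad/s
x(θ) = r cosθ + √(L² − r² sin²θ); with ω constant, a = ω²·d²x/dθ².
d²x/dθ² = −r cosθ − r²(cos2θ)/√u − r⁴ sin²2θ/(4u^{3/2}),  u = L² − r² sin²θ = 0.00213046 m².
Substituting r = 0.0162 m, L = 0.0489 m, θ = 85.4°: d²x/dθ² = +0.004309 m.
a = ω²·d²x/dθ² = (293.5)²·(+0.004309) = +371.16 m/s²;  |a| = 371.16 m/s².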